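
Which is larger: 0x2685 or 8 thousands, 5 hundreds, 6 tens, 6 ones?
Convert 0x2685 (hexadecimal) → 2×4096 + 6×256 + 8×16 + 5 = 9861 (decimal)
Convert 8 thousands, 5 hundreds, 6 tens, 6 ones (place-value notation) → 8×1000 + 5×100 + 6×10 + 6 = 8566 (decimal)
Compare 9861 vs 8566: larger = 9861
9861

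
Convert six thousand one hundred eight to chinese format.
Convert six thousand one hundred eight (English words) → 6×1000 + 1×100 + 8 = 6108 (decimal)
Convert 6108 (decimal) → 6108 = 6×1000 + 1×100 + 8 → 六千一百零八 (Chinese numeral)
六千一百零八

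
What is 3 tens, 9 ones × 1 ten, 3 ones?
Convert 3 tens, 9 ones (place-value notation) → 3×10 + 9 = 39 (decimal)
Convert 1 ten, 3 ones (place-value notation) → 1×10 + 3 = 13 (decimal)
Compute 39 × 13 = 507
507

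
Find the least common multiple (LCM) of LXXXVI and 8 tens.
Convert LXXXVI (Roman numeral) → 50 + 10 + 10 + 10 + 5 + 1 = 86 (decimal)
Convert 8 tens (place-value notation) → 8×10 = 80 (decimal)
Compute lcm(86, 80) = 3440
3440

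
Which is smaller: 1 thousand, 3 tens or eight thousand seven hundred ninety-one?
Convert 1 thousand, 3 tens (place-value notation) → 1×1000 + 3×10 = 1030 (decimal)
Convert eight thousand seven hundred ninety-one (English words) → 8×1000 + 7×100 + 91 = 8791 (decimal)
Compare 1030 vs 8791: smaller = 1030
1030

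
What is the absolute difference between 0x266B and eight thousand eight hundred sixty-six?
Convert 0x266B (hexadecimal) → 2×4096 + 6×256 + 6×16 + 11 = 9835 (decimal)
Convert eight thousand eight hundred sixty-six (English words) → 8×1000 + 8×100 + 66 = 8866 (decimal)
Compute |9835 - 8866| = 969
969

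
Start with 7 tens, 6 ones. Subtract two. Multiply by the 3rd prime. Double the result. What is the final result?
Convert 7 tens, 6 ones (place-value notation) → 7×10 + 6 = 76 (decimal)
Start: 76
Convert two (English words) → 2 (decimal)
76 - 2 = 74
Convert the 3rd prime (prime index) → 5 (decimal)
74 × 5 = 370
370 × 2 = 740
740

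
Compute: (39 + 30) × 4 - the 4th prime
Convert the 4th prime (prime index) → 7 (decimal)
Expression in decimal: (39 + 30) × 4 - 7
Parentheses first: 39 + 30 = 69
Multiply: 69 × 4 = 276
Subtract: 276 - 7 = 269
269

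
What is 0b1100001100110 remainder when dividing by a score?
Convert 0b1100001100110 (binary) → 4096 + 2048 + 64 + 32 + 4 + 2 = 6246 (decimal)
Convert a score (colloquial) → 20 (decimal)
Compute 6246 mod 20 = 6
6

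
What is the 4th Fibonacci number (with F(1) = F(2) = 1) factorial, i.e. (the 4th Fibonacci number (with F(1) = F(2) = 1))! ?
Convert the 4th Fibonacci number (with F(1) = F(2) = 1) (Fibonacci index) → 1, 1, 2, 3 → 3 (decimal)
Compute 3! = 6
6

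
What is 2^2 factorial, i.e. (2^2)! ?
Convert 2^2 (power) → 4 (decimal)
Compute 4! = 24
24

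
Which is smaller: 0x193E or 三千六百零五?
Convert 0x193E (hexadecimal) → 1×4096 + 9×256 + 3×16 + 14 = 6462 (decimal)
Convert 三千六百零五 (Chinese numeral) → 3×1000 + 6×100 + 5 = 3605 (decimal)
Compare 6462 vs 3605: smaller = 3605
3605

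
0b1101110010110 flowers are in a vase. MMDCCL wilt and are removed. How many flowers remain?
Convert 0b1101110010110 (binary) → 4096 + 2048 + 512 + 256 + 128 + 16 + 4 + 2 = 7062 (decimal)
Convert MMDCCL (Roman numeral) → 1000 + 1000 + 500 + 100 + 100 + 50 = 2750 (decimal)
Compute 7062 - 2750 = 4312
4312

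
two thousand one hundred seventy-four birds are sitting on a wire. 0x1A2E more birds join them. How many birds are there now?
Convert two thousand one hundred seventy-four (English words) → 2×1000 + 1×100 + 74 = 2174 (decimal)
Convert 0x1A2E (hexadecimal) → 1×4096 + 10×256 + 2×16 + 14 = 6702 (decimal)
Compute 2174 + 6702 = 8876
8876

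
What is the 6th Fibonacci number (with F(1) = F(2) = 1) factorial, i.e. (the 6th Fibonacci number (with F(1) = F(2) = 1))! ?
Convert the 6th Fibonacci number (with F(1) = F(2) = 1) (Fibonacci index) → 1, 1, 2, 3, 5, 8 → 8 (decimal)
Compute 8! = 40320
40320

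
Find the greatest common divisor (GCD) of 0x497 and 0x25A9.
Convert 0x497 (hexadecimal) → 4×256 + 9×16 + 7 = 1175 (decimal)
Convert 0x25A9 (hexadecimal) → 2×4096 + 5×256 + 10×16 + 9 = 9641 (decimal)
Compute gcd(1175, 9641) = 1
1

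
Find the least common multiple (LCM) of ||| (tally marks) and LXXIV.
Convert ||| (tally marks) → 3 (decimal)
Convert LXXIV (Roman numeral) → 50 + 10 + 10 + 4 = 74 (decimal)
Compute lcm(3, 74) = 222
222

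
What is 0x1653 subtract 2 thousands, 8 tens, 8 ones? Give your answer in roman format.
Convert 0x1653 (hexadecimal) → 1×4096 + 6×256 + 5×16 + 3 = 5715 (decimal)
Convert 2 thousands, 8 tens, 8 ones (place-value notation) → 2×1000 + 8×10 + 8 = 2088 (decimal)
Compute 5715 - 2088 = 3627
Convert 3627 (decimal) → 3627 = 1000 + 1000 + 1000 + 500 + 100 + 10 + 10 + 5 + 1 + 1 → MMMDCXXVII (Roman numeral)
MMMDCXXVII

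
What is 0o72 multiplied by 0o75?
Convert 0o72 (octal) → 7×8 + 2 = 58 (decimal)
Convert 0o75 (octal) → 7×8 + 5 = 61 (decimal)
Compute 58 × 61 = 3538
3538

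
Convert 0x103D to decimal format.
Convert 0x103D (hexadecimal) → 1×4096 + 3×16 + 13 = 4157 (decimal)
4157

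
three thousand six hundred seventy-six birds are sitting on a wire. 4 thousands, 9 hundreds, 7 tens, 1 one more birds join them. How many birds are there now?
Convert three thousand six hundred seventy-six (English words) → 3×1000 + 6×100 + 76 = 3676 (decimal)
Convert 4 thousands, 9 hundreds, 7 tens, 1 one (place-value notation) → 4×1000 + 9×100 + 7×10 + 1 = 4971 (decimal)
Compute 3676 + 4971 = 8647
8647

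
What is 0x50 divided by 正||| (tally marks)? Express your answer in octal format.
Convert 0x50 (hexadecimal) → 5×16 = 80 (decimal)
Convert 正||| (tally marks) → 5 + 3 = 8 (decimal)
Compute 80 ÷ 8 = 10
Convert 10 (decimal) → 10 = 1×8 + 2 → 0o12 (octal)
0o12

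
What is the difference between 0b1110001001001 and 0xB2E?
Convert 0b1110001001001 (binary) → 4096 + 2048 + 1024 + 64 + 8 + 1 = 7241 (decimal)
Convert 0xB2E (hexadecimal) → 11×256 + 2×16 + 14 = 2862 (decimal)
Difference: |7241 - 2862| = 4379
4379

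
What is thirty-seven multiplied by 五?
Convert thirty-seven (English words) → 37 (decimal)
Convert 五 (Chinese numeral) → 5 (decimal)
Compute 37 × 5 = 185
185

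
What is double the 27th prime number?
The 27th prime number = 103
Compute 103 × 2 = 206
206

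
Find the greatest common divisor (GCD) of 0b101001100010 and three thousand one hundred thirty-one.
Convert 0b101001100010 (binary) → 2048 + 512 + 64 + 32 + 2 = 2658 (decimal)
Convert three thousand one hundred thirty-one (English words) → 3×1000 + 1×100 + 31 = 3131 (decimal)
Compute gcd(2658, 3131) = 1
1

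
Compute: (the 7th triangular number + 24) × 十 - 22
Convert the 7th triangular number (triangular index) → 7×8/2 = 28 (decimal)
Convert 十 (Chinese numeral) → 1×10 = 10 (decimal)
Expression in decimal: (28 + 24) × 10 - 22
Parentheses first: 28 + 24 = 52
Multiply: 52 × 10 = 520
Subtract: 520 - 22 = 498
498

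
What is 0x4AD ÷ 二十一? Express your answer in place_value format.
Convert 0x4AD (hexadecimal) → 4×256 + 10×16 + 13 = 1197 (decimal)
Convert 二十一 (Chinese numeral) → 2×10 + 1 = 21 (decimal)
Compute 1197 ÷ 21 = 57
Convert 57 (decimal) → 57 = 5×10 + 7 → 5 tens, 7 ones (place-value notation)
5 tens, 7 ones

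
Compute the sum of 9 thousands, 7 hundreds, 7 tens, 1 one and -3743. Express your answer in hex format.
Convert 9 thousands, 7 hundreds, 7 tens, 1 one (place-value notation) → 9×1000 + 7×100 + 7×10 + 1 = 9771 (decimal)
Compute 9771 + -3743 = 6028
Convert 6028 (decimal) → 6028 = 1×4096 + 7×256 + 8×16 + 12 → 0x178C (hexadecimal)
0x178C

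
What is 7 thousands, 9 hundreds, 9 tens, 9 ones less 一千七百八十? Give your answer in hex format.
Convert 7 thousands, 9 hundreds, 9 tens, 9 ones (place-value notation) → 7×1000 + 9×100 + 9×10 + 9 = 7999 (decimal)
Convert 一千七百八十 (Chinese numeral) → 1×1000 + 7×100 + 8×10 = 1780 (decimal)
Compute 7999 - 1780 = 6219
Convert 6219 (decimal) → 6219 = 1×4096 + 8×256 + 4×16 + 11 → 0x184B (hexadecimal)
0x184B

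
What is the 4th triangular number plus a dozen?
The 4th triangular number = 4×5/2 = 10
Convert a dozen (colloquial) → 12 (decimal)
Compute 10 + 12 = 22
22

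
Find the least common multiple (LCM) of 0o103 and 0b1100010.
Convert 0o103 (octal) → 1×64 + 3 = 67 (decimal)
Convert 0b1100010 (binary) → 64 + 32 + 2 = 98 (decimal)
Compute lcm(67, 98) = 6566
6566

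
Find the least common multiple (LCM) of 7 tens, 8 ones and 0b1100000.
Convert 7 tens, 8 ones (place-value notation) → 7×10 + 8 = 78 (decimal)
Convert 0b1100000 (binary) → 64 + 32 = 96 (decimal)
Compute lcm(78, 96) = 1248
1248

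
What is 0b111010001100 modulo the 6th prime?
Convert 0b111010001100 (binary) → 2048 + 1024 + 512 + 128 + 8 + 4 = 3724 (decimal)
Convert the 6th prime (prime index) → 13 (decimal)
Compute 3724 mod 13 = 6
6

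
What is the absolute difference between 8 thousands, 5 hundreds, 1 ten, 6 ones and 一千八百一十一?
Convert 8 thousands, 5 hundreds, 1 ten, 6 ones (place-value notation) → 8×1000 + 5×100 + 1×10 + 6 = 8516 (decimal)
Convert 一千八百一十一 (Chinese numeral) → 1×1000 + 8×100 + 1×10 + 1 = 1811 (decimal)
Compute |8516 - 1811| = 6705
6705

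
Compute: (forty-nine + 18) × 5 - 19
Convert forty-nine (English words) → 49 (decimal)
Expression in decimal: (49 + 18) × 5 - 19
Parentheses first: 49 + 18 = 67
Multiply: 67 × 5 = 335
Subtract: 335 - 19 = 316
316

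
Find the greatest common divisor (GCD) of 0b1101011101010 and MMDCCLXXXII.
Convert 0b1101011101010 (binary) → 4096 + 2048 + 512 + 128 + 64 + 32 + 8 + 2 = 6890 (decimal)
Convert MMDCCLXXXII (Roman numeral) → 1000 + 1000 + 500 + 100 + 100 + 50 + 10 + 10 + 10 + 1 + 1 = 2782 (decimal)
Compute gcd(6890, 2782) = 26
26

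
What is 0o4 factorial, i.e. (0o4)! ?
Convert 0o4 (octal) → 4 (decimal)
Compute 4! = 24
24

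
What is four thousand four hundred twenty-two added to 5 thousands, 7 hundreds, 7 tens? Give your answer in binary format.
Convert four thousand four hundred twenty-two (English words) → 4×1000 + 4×100 + 22 = 4422 (decimal)
Convert 5 thousands, 7 hundreds, 7 tens (place-value notation) → 5×1000 + 7×100 + 7×10 = 5770 (decimal)
Compute 4422 + 5770 = 10192
Convert 10192 (decimal) → 10192 = 8192 + 1024 + 512 + 256 + 128 + 64 + 16 → 0b10011111010000 (binary)
0b10011111010000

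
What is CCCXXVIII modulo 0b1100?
Convert CCCXXVIII (Roman numeral) → 100 + 100 + 100 + 10 + 10 + 5 + 1 + 1 + 1 = 328 (decimal)
Convert 0b1100 (binary) → 8 + 4 = 12 (decimal)
Compute 328 mod 12 = 4
4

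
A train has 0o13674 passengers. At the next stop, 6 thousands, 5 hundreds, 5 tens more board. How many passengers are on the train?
Convert 0o13674 (octal) → 1×4096 + 3×512 + 6×64 + 7×8 + 4 = 6076 (decimal)
Convert 6 thousands, 5 hundreds, 5 tens (place-value notation) → 6×1000 + 5×100 + 5×10 = 6550 (decimal)
Compute 6076 + 6550 = 12626
12626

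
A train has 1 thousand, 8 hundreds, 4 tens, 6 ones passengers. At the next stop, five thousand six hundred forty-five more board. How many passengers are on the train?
Convert 1 thousand, 8 hundreds, 4 tens, 6 ones (place-value notation) → 1×1000 + 8×100 + 4×10 + 6 = 1846 (decimal)
Convert five thousand six hundred forty-five (English words) → 5×1000 + 6×100 + 45 = 5645 (decimal)
Compute 1846 + 5645 = 7491
7491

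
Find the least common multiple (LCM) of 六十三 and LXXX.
Convert 六十三 (Chinese numeral) → 6×10 + 3 = 63 (decimal)
Convert LXXX (Roman numeral) → 50 + 10 + 10 + 10 = 80 (decimal)
Compute lcm(63, 80) = 5040
5040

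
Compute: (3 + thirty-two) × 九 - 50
Convert thirty-two (English words) → 32 (decimal)
Convert 九 (Chinese numeral) → 9 (decimal)
Expression in decimal: (3 + 32) × 9 - 50
Parentheses first: 3 + 32 = 35
Multiply: 35 × 9 = 315
Subtract: 315 - 50 = 265
265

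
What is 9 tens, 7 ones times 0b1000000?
Convert 9 tens, 7 ones (place-value notation) → 9×10 + 7 = 97 (decimal)
Convert 0b1000000 (binary) → 64 (decimal)
Compute 97 × 64 = 6208
6208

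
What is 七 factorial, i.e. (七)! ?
Convert 七 (Chinese numeral) → 7 (decimal)
Compute 7! = 5040
5040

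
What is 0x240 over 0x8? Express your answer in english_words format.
Convert 0x240 (hexadecimal) → 2×256 + 4×16 = 576 (decimal)
Convert 0x8 (hexadecimal) → 8 (decimal)
Compute 576 ÷ 8 = 72
Convert 72 (decimal) → seventy-two (English words)
seventy-two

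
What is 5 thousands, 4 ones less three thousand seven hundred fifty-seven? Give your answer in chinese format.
Convert 5 thousands, 4 ones (place-value notation) → 5×1000 + 4 = 5004 (decimal)
Convert three thousand seven hundred fifty-seven (English words) → 3×1000 + 7×100 + 57 = 3757 (decimal)
Compute 5004 - 3757 = 1247
Convert 1247 (decimal) → 1247 = 1×1000 + 2×100 + 4×10 + 7 → 一千二百四十七 (Chinese numeral)
一千二百四十七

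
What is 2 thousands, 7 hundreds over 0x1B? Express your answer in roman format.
Convert 2 thousands, 7 hundreds (place-value notation) → 2×1000 + 7×100 = 2700 (decimal)
Convert 0x1B (hexadecimal) → 1×16 + 11 = 27 (decimal)
Compute 2700 ÷ 27 = 100
Convert 100 (decimal) → C (Roman numeral)
C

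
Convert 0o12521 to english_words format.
Convert 0o12521 (octal) → 1×4096 + 2×512 + 5×64 + 2×8 + 1 = 5457 (decimal)
Convert 5457 (decimal) → 5457 = 5×1000 + 4×100 + 57 → five thousand four hundred fifty-seven (English words)
five thousand four hundred fifty-seven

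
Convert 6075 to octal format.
Convert 6075 (decimal) → 6075 = 1×4096 + 3×512 + 6×64 + 7×8 + 3 → 0o13673 (octal)
0o13673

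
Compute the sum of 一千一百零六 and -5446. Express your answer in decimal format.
Convert 一千一百零六 (Chinese numeral) → 1×1000 + 1×100 + 6 = 1106 (decimal)
Compute 1106 + -5446 = -4340
-4340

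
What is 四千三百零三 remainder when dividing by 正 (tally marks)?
Convert 四千三百零三 (Chinese numeral) → 4×1000 + 3×100 + 3 = 4303 (decimal)
Convert 正 (tally marks) → 5 (decimal)
Compute 4303 mod 5 = 3
3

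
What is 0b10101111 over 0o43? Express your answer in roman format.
Convert 0b10101111 (binary) → 128 + 32 + 8 + 4 + 2 + 1 = 175 (decimal)
Convert 0o43 (octal) → 4×8 + 3 = 35 (decimal)
Compute 175 ÷ 35 = 5
Convert 5 (decimal) → V (Roman numeral)
V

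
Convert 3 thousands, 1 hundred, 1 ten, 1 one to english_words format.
Convert 3 thousands, 1 hundred, 1 ten, 1 one (place-value notation) → 3×1000 + 1×100 + 1×10 + 1 = 3111 (decimal)
Convert 3111 (decimal) → 3111 = 3×1000 + 1×100 + 11 → three thousand one hundred eleven (English words)
three thousand one hundred eleven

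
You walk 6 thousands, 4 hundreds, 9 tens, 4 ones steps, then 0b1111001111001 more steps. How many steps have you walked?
Convert 6 thousands, 4 hundreds, 9 tens, 4 ones (place-value notation) → 6×1000 + 4×100 + 9×10 + 4 = 6494 (decimal)
Convert 0b1111001111001 (binary) → 4096 + 2048 + 1024 + 512 + 64 + 32 + 16 + 8 + 1 = 7801 (decimal)
Compute 6494 + 7801 = 14295
14295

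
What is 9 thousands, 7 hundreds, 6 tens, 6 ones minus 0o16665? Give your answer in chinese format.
Convert 9 thousands, 7 hundreds, 6 tens, 6 ones (place-value notation) → 9×1000 + 7×100 + 6×10 + 6 = 9766 (decimal)
Convert 0o16665 (octal) → 1×4096 + 6×512 + 6×64 + 6×8 + 5 = 7605 (decimal)
Compute 9766 - 7605 = 2161
Convert 2161 (decimal) → 2161 = 2×1000 + 1×100 + 6×10 + 1 → 二千一百六十一 (Chinese numeral)
二千一百六十一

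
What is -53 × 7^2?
Convert 7^2 (power) → 49 (decimal)
Compute -53 × 49 = -2597
-2597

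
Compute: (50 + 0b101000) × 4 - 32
Convert 0b101000 (binary) → 32 + 8 = 40 (decimal)
Expression in decimal: (50 + 40) × 4 - 32
Parentheses first: 50 + 40 = 90
Multiply: 90 × 4 = 360
Subtract: 360 - 32 = 328
328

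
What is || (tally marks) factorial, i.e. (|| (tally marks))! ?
Convert || (tally marks) → 2 (decimal)
Compute 2! = 2
2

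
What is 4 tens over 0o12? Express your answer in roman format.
Convert 4 tens (place-value notation) → 4×10 = 40 (decimal)
Convert 0o12 (octal) → 1×8 + 2 = 10 (decimal)
Compute 40 ÷ 10 = 4
Convert 4 (decimal) → IV (Roman numeral)
IV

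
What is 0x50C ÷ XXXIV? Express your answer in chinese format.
Convert 0x50C (hexadecimal) → 5×256 + 12 = 1292 (decimal)
Convert XXXIV (Roman numeral) → 10 + 10 + 10 + 4 = 34 (decimal)
Compute 1292 ÷ 34 = 38
Convert 38 (decimal) → 38 = 3×10 + 8 → 三十八 (Chinese numeral)
三十八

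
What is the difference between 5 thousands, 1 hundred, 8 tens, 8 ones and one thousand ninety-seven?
Convert 5 thousands, 1 hundred, 8 tens, 8 ones (place-value notation) → 5×1000 + 1×100 + 8×10 + 8 = 5188 (decimal)
Convert one thousand ninety-seven (English words) → 1×1000 + 97 = 1097 (decimal)
Difference: |5188 - 1097| = 4091
4091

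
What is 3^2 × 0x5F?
Convert 3^2 (power) → 9 (decimal)
Convert 0x5F (hexadecimal) → 5×16 + 15 = 95 (decimal)
Compute 9 × 95 = 855
855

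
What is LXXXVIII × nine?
Convert LXXXVIII (Roman numeral) → 50 + 10 + 10 + 10 + 5 + 1 + 1 + 1 = 88 (decimal)
Convert nine (English words) → 9 (decimal)
Compute 88 × 9 = 792
792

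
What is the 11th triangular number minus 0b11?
The 11th triangular number = 11×12/2 = 66
Convert 0b11 (binary) → 2 + 1 = 3 (decimal)
Compute 66 - 3 = 63
63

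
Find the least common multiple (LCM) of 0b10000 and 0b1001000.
Convert 0b10000 (binary) → 16 (decimal)
Convert 0b1001000 (binary) → 64 + 8 = 72 (decimal)
Compute lcm(16, 72) = 144
144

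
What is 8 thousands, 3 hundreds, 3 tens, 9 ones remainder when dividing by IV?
Convert 8 thousands, 3 hundreds, 3 tens, 9 ones (place-value notation) → 8×1000 + 3×100 + 3×10 + 9 = 8339 (decimal)
Convert IV (Roman numeral) → 4 (decimal)
Compute 8339 mod 4 = 3
3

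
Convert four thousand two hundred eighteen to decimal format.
Convert four thousand two hundred eighteen (English words) → 4×1000 + 2×100 + 18 = 4218 (decimal)
4218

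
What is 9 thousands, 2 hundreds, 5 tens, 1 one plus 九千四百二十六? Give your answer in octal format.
Convert 9 thousands, 2 hundreds, 5 tens, 1 one (place-value notation) → 9×1000 + 2×100 + 5×10 + 1 = 9251 (decimal)
Convert 九千四百二十六 (Chinese numeral) → 9×1000 + 4×100 + 2×10 + 6 = 9426 (decimal)
Compute 9251 + 9426 = 18677
Convert 18677 (decimal) → 18677 = 4×4096 + 4×512 + 3×64 + 6×8 + 5 → 0o44365 (octal)
0o44365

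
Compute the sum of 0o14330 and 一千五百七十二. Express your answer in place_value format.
Convert 0o14330 (octal) → 1×4096 + 4×512 + 3×64 + 3×8 = 6360 (decimal)
Convert 一千五百七十二 (Chinese numeral) → 1×1000 + 5×100 + 7×10 + 2 = 1572 (decimal)
Compute 6360 + 1572 = 7932
Convert 7932 (decimal) → 7932 = 7×1000 + 9×100 + 3×10 + 2 → 7 thousands, 9 hundreds, 3 tens, 2 ones (place-value notation)
7 thousands, 9 hundreds, 3 tens, 2 ones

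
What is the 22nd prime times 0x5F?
Convert the 22nd prime (prime index) → 79 (decimal)
Convert 0x5F (hexadecimal) → 5×16 + 15 = 95 (decimal)
Compute 79 × 95 = 7505
7505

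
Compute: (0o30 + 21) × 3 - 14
Convert 0o30 (octal) → 3×8 = 24 (decimal)
Expression in decimal: (24 + 21) × 3 - 14
Parentheses first: 24 + 21 = 45
Multiply: 45 × 3 = 135
Subtract: 135 - 14 = 121
121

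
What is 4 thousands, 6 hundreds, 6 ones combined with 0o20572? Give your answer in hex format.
Convert 4 thousands, 6 hundreds, 6 ones (place-value notation) → 4×1000 + 6×100 + 6 = 4606 (decimal)
Convert 0o20572 (octal) → 2×4096 + 5×64 + 7×8 + 2 = 8570 (decimal)
Compute 4606 + 8570 = 13176
Convert 13176 (decimal) → 13176 = 3×4096 + 3×256 + 7×16 + 8 → 0x3378 (hexadecimal)
0x3378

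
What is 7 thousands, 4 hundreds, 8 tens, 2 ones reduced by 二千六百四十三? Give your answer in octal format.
Convert 7 thousands, 4 hundreds, 8 tens, 2 ones (place-value notation) → 7×1000 + 4×100 + 8×10 + 2 = 7482 (decimal)
Convert 二千六百四十三 (Chinese numeral) → 2×1000 + 6×100 + 4×10 + 3 = 2643 (decimal)
Compute 7482 - 2643 = 4839
Convert 4839 (decimal) → 4839 = 1×4096 + 1×512 + 3×64 + 4×8 + 7 → 0o11347 (octal)
0o11347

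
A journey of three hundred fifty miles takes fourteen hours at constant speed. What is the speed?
Convert three hundred fifty (English words) → 3×100 + 50 = 350 (decimal)
Convert fourteen (English words) → 14 (decimal)
Compute 350 ÷ 14 = 25
25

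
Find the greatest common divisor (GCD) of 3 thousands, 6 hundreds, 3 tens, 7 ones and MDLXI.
Convert 3 thousands, 6 hundreds, 3 tens, 7 ones (place-value notation) → 3×1000 + 6×100 + 3×10 + 7 = 3637 (decimal)
Convert MDLXI (Roman numeral) → 1000 + 500 + 50 + 10 + 1 = 1561 (decimal)
Compute gcd(3637, 1561) = 1
1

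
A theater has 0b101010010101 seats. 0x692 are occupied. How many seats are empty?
Convert 0b101010010101 (binary) → 2048 + 512 + 128 + 16 + 4 + 1 = 2709 (decimal)
Convert 0x692 (hexadecimal) → 6×256 + 9×16 + 2 = 1682 (decimal)
Compute 2709 - 1682 = 1027
1027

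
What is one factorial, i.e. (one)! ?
Convert one (English words) → 1 (decimal)
Compute 1! = 1
1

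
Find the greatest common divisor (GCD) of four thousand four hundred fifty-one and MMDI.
Convert four thousand four hundred fifty-one (English words) → 4×1000 + 4×100 + 51 = 4451 (decimal)
Convert MMDI (Roman numeral) → 1000 + 1000 + 500 + 1 = 2501 (decimal)
Compute gcd(4451, 2501) = 1
1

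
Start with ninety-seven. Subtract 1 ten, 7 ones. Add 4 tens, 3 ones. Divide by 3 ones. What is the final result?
Convert ninety-seven (English words) → 97 (decimal)
Start: 97
Convert 1 ten, 7 ones (place-value notation) → 1×10 + 7 = 17 (decimal)
97 - 17 = 80
Convert 4 tens, 3 ones (place-value notation) → 4×10 + 3 = 43 (decimal)
80 + 43 = 123
Convert 3 ones (place-value notation) → 3 (decimal)
123 ÷ 3 = 41
41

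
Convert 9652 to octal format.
Convert 9652 (decimal) → 9652 = 2×4096 + 2×512 + 6×64 + 6×8 + 4 → 0o22664 (octal)
0o22664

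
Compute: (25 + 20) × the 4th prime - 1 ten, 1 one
Convert the 4th prime (prime index) → 7 (decimal)
Convert 1 ten, 1 one (place-value notation) → 1×10 + 1 = 11 (decimal)
Expression in decimal: (25 + 20) × 7 - 11
Parentheses first: 25 + 20 = 45
Multiply: 45 × 7 = 315
Subtract: 315 - 11 = 304
304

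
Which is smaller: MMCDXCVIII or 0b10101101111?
Convert MMCDXCVIII (Roman numeral) → 1000 + 1000 + 400 + 90 + 5 + 1 + 1 + 1 = 2498 (decimal)
Convert 0b10101101111 (binary) → 1024 + 256 + 64 + 32 + 8 + 4 + 2 + 1 = 1391 (decimal)
Compare 2498 vs 1391: smaller = 1391
1391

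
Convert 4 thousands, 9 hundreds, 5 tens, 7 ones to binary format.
Convert 4 thousands, 9 hundreds, 5 tens, 7 ones (place-value notation) → 4×1000 + 9×100 + 5×10 + 7 = 4957 (decimal)
Convert 4957 (decimal) → 4957 = 4096 + 512 + 256 + 64 + 16 + 8 + 4 + 1 → 0b1001101011101 (binary)
0b1001101011101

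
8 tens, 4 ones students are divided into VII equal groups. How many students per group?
Convert 8 tens, 4 ones (place-value notation) → 8×10 + 4 = 84 (decimal)
Convert VII (Roman numeral) → 5 + 1 + 1 = 7 (decimal)
Compute 84 ÷ 7 = 12
12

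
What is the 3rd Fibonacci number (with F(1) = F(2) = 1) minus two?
The 3rd Fibonacci number (with F(1) = F(2) = 1): 1, 1, 2 → 2
Convert two (English words) → 2 (decimal)
Compute 2 - 2 = 0
0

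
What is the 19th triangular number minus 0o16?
The 19th triangular number = 19×20/2 = 190
Convert 0o16 (octal) → 1×8 + 6 = 14 (decimal)
Compute 190 - 14 = 176
176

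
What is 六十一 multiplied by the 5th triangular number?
Convert 六十一 (Chinese numeral) → 6×10 + 1 = 61 (decimal)
Convert the 5th triangular number (triangular index) → 5×6/2 = 15 (decimal)
Compute 61 × 15 = 915
915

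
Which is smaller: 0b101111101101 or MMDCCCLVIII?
Convert 0b101111101101 (binary) → 2048 + 512 + 256 + 128 + 64 + 32 + 8 + 4 + 1 = 3053 (decimal)
Convert MMDCCCLVIII (Roman numeral) → 1000 + 1000 + 500 + 100 + 100 + 100 + 50 + 5 + 1 + 1 + 1 = 2858 (decimal)
Compare 3053 vs 2858: smaller = 2858
2858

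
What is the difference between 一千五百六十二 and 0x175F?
Convert 一千五百六十二 (Chinese numeral) → 1×1000 + 5×100 + 6×10 + 2 = 1562 (decimal)
Convert 0x175F (hexadecimal) → 1×4096 + 7×256 + 5×16 + 15 = 5983 (decimal)
Difference: |1562 - 5983| = 4421
4421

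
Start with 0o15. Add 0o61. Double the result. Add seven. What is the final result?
Convert 0o15 (octal) → 1×8 + 5 = 13 (decimal)
Start: 13
Convert 0o61 (octal) → 6×8 + 1 = 49 (decimal)
13 + 49 = 62
62 × 2 = 124
Convert seven (English words) → 7 (decimal)
124 + 7 = 131
131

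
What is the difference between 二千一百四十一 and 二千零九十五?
Convert 二千一百四十一 (Chinese numeral) → 2×1000 + 1×100 + 4×10 + 1 = 2141 (decimal)
Convert 二千零九十五 (Chinese numeral) → 2×1000 + 9×10 + 5 = 2095 (decimal)
Difference: |2141 - 2095| = 46
46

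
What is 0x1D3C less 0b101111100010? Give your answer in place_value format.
Convert 0x1D3C (hexadecimal) → 1×4096 + 13×256 + 3×16 + 12 = 7484 (decimal)
Convert 0b101111100010 (binary) → 2048 + 512 + 256 + 128 + 64 + 32 + 2 = 3042 (decimal)
Compute 7484 - 3042 = 4442
Convert 4442 (decimal) → 4442 = 4×1000 + 4×100 + 4×10 + 2 → 4 thousands, 4 hundreds, 4 tens, 2 ones (place-value notation)
4 thousands, 4 hundreds, 4 tens, 2 ones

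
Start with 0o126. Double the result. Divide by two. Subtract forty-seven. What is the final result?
Convert 0o126 (octal) → 1×64 + 2×8 + 6 = 86 (decimal)
Start: 86
86 × 2 = 172
Convert two (English words) → 2 (decimal)
172 ÷ 2 = 86
Convert forty-seven (English words) → 47 (decimal)
86 - 47 = 39
39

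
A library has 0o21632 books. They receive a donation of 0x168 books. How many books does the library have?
Convert 0o21632 (octal) → 2×4096 + 1×512 + 6×64 + 3×8 + 2 = 9114 (decimal)
Convert 0x168 (hexadecimal) → 1×256 + 6×16 + 8 = 360 (decimal)
Compute 9114 + 360 = 9474
9474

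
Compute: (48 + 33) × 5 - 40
Parentheses first: 48 + 33 = 81
Multiply: 81 × 5 = 405
Subtract: 405 - 40 = 365
365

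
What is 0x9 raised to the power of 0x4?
Convert 0x9 (hexadecimal) → 9 (decimal)
Convert 0x4 (hexadecimal) → 4 (decimal)
Compute 9 ^ 4 = 6561
6561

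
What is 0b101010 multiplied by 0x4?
Convert 0b101010 (binary) → 32 + 8 + 2 = 42 (decimal)
Convert 0x4 (hexadecimal) → 4 (decimal)
Compute 42 × 4 = 168
168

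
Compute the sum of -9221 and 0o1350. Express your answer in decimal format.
Convert 0o1350 (octal) → 1×512 + 3×64 + 5×8 = 744 (decimal)
Compute -9221 + 744 = -8477
-8477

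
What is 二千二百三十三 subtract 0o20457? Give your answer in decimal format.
Convert 二千二百三十三 (Chinese numeral) → 2×1000 + 2×100 + 3×10 + 3 = 2233 (decimal)
Convert 0o20457 (octal) → 2×4096 + 4×64 + 5×8 + 7 = 8495 (decimal)
Compute 2233 - 8495 = -6262
-6262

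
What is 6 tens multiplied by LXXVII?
Convert 6 tens (place-value notation) → 6×10 = 60 (decimal)
Convert LXXVII (Roman numeral) → 50 + 10 + 10 + 5 + 1 + 1 = 77 (decimal)
Compute 60 × 77 = 4620
4620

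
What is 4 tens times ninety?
Convert 4 tens (place-value notation) → 4×10 = 40 (decimal)
Convert ninety (English words) → 90 (decimal)
Compute 40 × 90 = 3600
3600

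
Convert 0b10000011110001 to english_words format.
Convert 0b10000011110001 (binary) → 8192 + 128 + 64 + 32 + 16 + 1 = 8433 (decimal)
Convert 8433 (decimal) → 8433 = 8×1000 + 4×100 + 33 → eight thousand four hundred thirty-three (English words)
eight thousand four hundred thirty-three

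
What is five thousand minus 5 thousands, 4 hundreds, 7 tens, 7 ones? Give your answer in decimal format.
Convert five thousand (English words) → 5×1000 = 5000 (decimal)
Convert 5 thousands, 4 hundreds, 7 tens, 7 ones (place-value notation) → 5×1000 + 4×100 + 7×10 + 7 = 5477 (decimal)
Compute 5000 - 5477 = -477
-477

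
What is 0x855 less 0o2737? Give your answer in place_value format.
Convert 0x855 (hexadecimal) → 8×256 + 5×16 + 5 = 2133 (decimal)
Convert 0o2737 (octal) → 2×512 + 7×64 + 3×8 + 7 = 1503 (decimal)
Compute 2133 - 1503 = 630
Convert 630 (decimal) → 630 = 6×100 + 3×10 → 6 hundreds, 3 tens (place-value notation)
6 hundreds, 3 tens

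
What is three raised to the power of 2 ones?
Convert three (English words) → 3 (decimal)
Convert 2 ones (place-value notation) → 2 (decimal)
Compute 3 ^ 2 = 9
9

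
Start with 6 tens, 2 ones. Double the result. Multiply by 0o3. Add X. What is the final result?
Convert 6 tens, 2 ones (place-value notation) → 6×10 + 2 = 62 (decimal)
Start: 62
62 × 2 = 124
Convert 0o3 (octal) → 3 (decimal)
124 × 3 = 372
Convert X (Roman numeral) → 10 (decimal)
372 + 10 = 382
382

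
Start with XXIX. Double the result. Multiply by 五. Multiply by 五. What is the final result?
Convert XXIX (Roman numeral) → 10 + 10 + 9 = 29 (decimal)
Start: 29
29 × 2 = 58
Convert 五 (Chinese numeral) → 5 (decimal)
58 × 5 = 290
Convert 五 (Chinese numeral) → 5 (decimal)
290 × 5 = 1450
1450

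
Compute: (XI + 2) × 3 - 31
Convert XI (Roman numeral) → 10 + 1 = 11 (decimal)
Expression in decimal: (11 + 2) × 3 - 31
Parentheses first: 11 + 2 = 13
Multiply: 13 × 3 = 39
Subtract: 39 - 31 = 8
8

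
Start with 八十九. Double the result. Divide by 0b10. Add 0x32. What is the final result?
Convert 八十九 (Chinese numeral) → 8×10 + 9 = 89 (decimal)
Start: 89
89 × 2 = 178
Convert 0b10 (binary) → 2 (decimal)
178 ÷ 2 = 89
Convert 0x32 (hexadecimal) → 3×16 + 2 = 50 (decimal)
89 + 50 = 139
139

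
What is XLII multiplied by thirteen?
Convert XLII (Roman numeral) → 40 + 1 + 1 = 42 (decimal)
Convert thirteen (English words) → 13 (decimal)
Compute 42 × 13 = 546
546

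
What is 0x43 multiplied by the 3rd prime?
Convert 0x43 (hexadecimal) → 4×16 + 3 = 67 (decimal)
Convert the 3rd prime (prime index) → 5 (decimal)
Compute 67 × 5 = 335
335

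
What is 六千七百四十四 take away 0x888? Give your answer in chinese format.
Convert 六千七百四十四 (Chinese numeral) → 6×1000 + 7×100 + 4×10 + 4 = 6744 (decimal)
Convert 0x888 (hexadecimal) → 8×256 + 8×16 + 8 = 2184 (decimal)
Compute 6744 - 2184 = 4560
Convert 4560 (decimal) → 4560 = 4×1000 + 5×100 + 6×10 → 四千五百六十 (Chinese numeral)
四千五百六十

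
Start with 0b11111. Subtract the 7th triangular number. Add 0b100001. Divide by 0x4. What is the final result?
Convert 0b11111 (binary) → 16 + 8 + 4 + 2 + 1 = 31 (decimal)
Start: 31
Convert the 7th triangular number (triangular index) → 7×8/2 = 28 (decimal)
31 - 28 = 3
Convert 0b100001 (binary) → 32 + 1 = 33 (decimal)
3 + 33 = 36
Convert 0x4 (hexadecimal) → 4 (decimal)
36 ÷ 4 = 9
9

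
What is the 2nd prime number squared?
The 2nd prime number = 3
Compute 3² = 3 × 3 = 9
9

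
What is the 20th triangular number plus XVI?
The 20th triangular number = 20×21/2 = 210
Convert XVI (Roman numeral) → 10 + 5 + 1 = 16 (decimal)
Compute 210 + 16 = 226
226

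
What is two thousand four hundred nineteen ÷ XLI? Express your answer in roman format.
Convert two thousand four hundred nineteen (English words) → 2×1000 + 4×100 + 19 = 2419 (decimal)
Convert XLI (Roman numeral) → 40 + 1 = 41 (decimal)
Compute 2419 ÷ 41 = 59
Convert 59 (decimal) → 59 = 50 + 9 → LIX (Roman numeral)
LIX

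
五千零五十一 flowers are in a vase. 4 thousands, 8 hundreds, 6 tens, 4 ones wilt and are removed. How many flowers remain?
Convert 五千零五十一 (Chinese numeral) → 5×1000 + 5×10 + 1 = 5051 (decimal)
Convert 4 thousands, 8 hundreds, 6 tens, 4 ones (place-value notation) → 4×1000 + 8×100 + 6×10 + 4 = 4864 (decimal)
Compute 5051 - 4864 = 187
187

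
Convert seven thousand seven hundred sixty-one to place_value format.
Convert seven thousand seven hundred sixty-one (English words) → 7×1000 + 7×100 + 61 = 7761 (decimal)
Convert 7761 (decimal) → 7761 = 7×1000 + 7×100 + 6×10 + 1 → 7 thousands, 7 hundreds, 6 tens, 1 one (place-value notation)
7 thousands, 7 hundreds, 6 tens, 1 one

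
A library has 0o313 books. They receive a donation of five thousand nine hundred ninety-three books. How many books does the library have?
Convert 0o313 (octal) → 3×64 + 1×8 + 3 = 203 (decimal)
Convert five thousand nine hundred ninety-three (English words) → 5×1000 + 9×100 + 93 = 5993 (decimal)
Compute 203 + 5993 = 6196
6196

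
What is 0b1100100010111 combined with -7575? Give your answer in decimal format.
Convert 0b1100100010111 (binary) → 4096 + 2048 + 256 + 16 + 4 + 2 + 1 = 6423 (decimal)
Compute 6423 + -7575 = -1152
-1152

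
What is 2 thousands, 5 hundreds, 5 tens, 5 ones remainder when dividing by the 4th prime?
Convert 2 thousands, 5 hundreds, 5 tens, 5 ones (place-value notation) → 2×1000 + 5×100 + 5×10 + 5 = 2555 (decimal)
Convert the 4th prime (prime index) → 7 (decimal)
Compute 2555 mod 7 = 0
0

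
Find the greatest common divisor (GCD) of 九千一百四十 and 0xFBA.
Convert 九千一百四十 (Chinese numeral) → 9×1000 + 1×100 + 4×10 = 9140 (decimal)
Convert 0xFBA (hexadecimal) → 15×256 + 11×16 + 10 = 4026 (decimal)
Compute gcd(9140, 4026) = 2
2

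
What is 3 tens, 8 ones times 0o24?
Convert 3 tens, 8 ones (place-value notation) → 3×10 + 8 = 38 (decimal)
Convert 0o24 (octal) → 2×8 + 4 = 20 (decimal)
Compute 38 × 20 = 760
760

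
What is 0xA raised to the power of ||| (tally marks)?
Convert 0xA (hexadecimal) → 10 (decimal)
Convert ||| (tally marks) → 3 (decimal)
Compute 10 ^ 3 = 1000
1000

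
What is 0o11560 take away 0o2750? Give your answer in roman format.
Convert 0o11560 (octal) → 1×4096 + 1×512 + 5×64 + 6×8 = 4976 (decimal)
Convert 0o2750 (octal) → 2×512 + 7×64 + 5×8 = 1512 (decimal)
Compute 4976 - 1512 = 3464
Convert 3464 (decimal) → 3464 = 1000 + 1000 + 1000 + 400 + 50 + 10 + 4 → MMMCDLXIV (Roman numeral)
MMMCDLXIV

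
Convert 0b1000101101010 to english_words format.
Convert 0b1000101101010 (binary) → 4096 + 256 + 64 + 32 + 8 + 2 = 4458 (decimal)
Convert 4458 (decimal) → 4458 = 4×1000 + 4×100 + 58 → four thousand four hundred fifty-eight (English words)
four thousand four hundred fifty-eight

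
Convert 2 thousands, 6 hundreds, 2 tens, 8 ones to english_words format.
Convert 2 thousands, 6 hundreds, 2 tens, 8 ones (place-value notation) → 2×1000 + 6×100 + 2×10 + 8 = 2628 (decimal)
Convert 2628 (decimal) → 2628 = 2×1000 + 6×100 + 28 → two thousand six hundred twenty-eight (English words)
two thousand six hundred twenty-eight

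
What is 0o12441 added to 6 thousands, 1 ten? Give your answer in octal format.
Convert 0o12441 (octal) → 1×4096 + 2×512 + 4×64 + 4×8 + 1 = 5409 (decimal)
Convert 6 thousands, 1 ten (place-value notation) → 6×1000 + 1×10 = 6010 (decimal)
Compute 5409 + 6010 = 11419
Convert 11419 (decimal) → 11419 = 2×4096 + 6×512 + 2×64 + 3×8 + 3 → 0o26233 (octal)
0o26233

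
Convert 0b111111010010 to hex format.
Convert 0b111111010010 (binary) → 2048 + 1024 + 512 + 256 + 128 + 64 + 16 + 2 = 4050 (decimal)
Convert 4050 (decimal) → 4050 = 15×256 + 13×16 + 2 → 0xFD2 (hexadecimal)
0xFD2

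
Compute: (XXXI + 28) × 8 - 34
Convert XXXI (Roman numeral) → 10 + 10 + 10 + 1 = 31 (decimal)
Expression in decimal: (31 + 28) × 8 - 34
Parentheses first: 31 + 28 = 59
Multiply: 59 × 8 = 472
Subtract: 472 - 34 = 438
438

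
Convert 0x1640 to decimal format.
Convert 0x1640 (hexadecimal) → 1×4096 + 6×256 + 4×16 = 5696 (decimal)
5696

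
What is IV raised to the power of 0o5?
Convert IV (Roman numeral) → 4 (decimal)
Convert 0o5 (octal) → 5 (decimal)
Compute 4 ^ 5 = 1024
1024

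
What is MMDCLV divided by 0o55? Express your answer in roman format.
Convert MMDCLV (Roman numeral) → 1000 + 1000 + 500 + 100 + 50 + 5 = 2655 (decimal)
Convert 0o55 (octal) → 5×8 + 5 = 45 (decimal)
Compute 2655 ÷ 45 = 59
Convert 59 (decimal) → 59 = 50 + 9 → LIX (Roman numeral)
LIX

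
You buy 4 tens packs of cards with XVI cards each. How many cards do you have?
Convert XVI (Roman numeral) → 10 + 5 + 1 = 16 (decimal)
Convert 4 tens (place-value notation) → 4×10 = 40 (decimal)
Compute 16 × 40 = 640
640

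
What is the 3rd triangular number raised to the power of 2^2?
Convert the 3rd triangular number (triangular index) → 3×4/2 = 6 (decimal)
Convert 2^2 (power) → 4 (decimal)
Compute 6 ^ 4 = 1296
1296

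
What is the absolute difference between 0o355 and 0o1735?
Convert 0o355 (octal) → 3×64 + 5×8 + 5 = 237 (decimal)
Convert 0o1735 (octal) → 1×512 + 7×64 + 3×8 + 5 = 989 (decimal)
Compute |237 - 989| = 752
752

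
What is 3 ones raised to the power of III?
Convert 3 ones (place-value notation) → 3 (decimal)
Convert III (Roman numeral) → 1 + 1 + 1 = 3 (decimal)
Compute 3 ^ 3 = 27
27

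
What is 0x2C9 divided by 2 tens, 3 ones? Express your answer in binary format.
Convert 0x2C9 (hexadecimal) → 2×256 + 12×16 + 9 = 713 (decimal)
Convert 2 tens, 3 ones (place-value notation) → 2×10 + 3 = 23 (decimal)
Compute 713 ÷ 23 = 31
Convert 31 (decimal) → 31 = 16 + 8 + 4 + 2 + 1 → 0b11111 (binary)
0b11111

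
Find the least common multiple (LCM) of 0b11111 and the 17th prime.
Convert 0b11111 (binary) → 16 + 8 + 4 + 2 + 1 = 31 (decimal)
Convert the 17th prime (prime index) → 59 (decimal)
Compute lcm(31, 59) = 1829
1829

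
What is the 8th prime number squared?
The 8th prime number = 19
Compute 19² = 19 × 19 = 361
361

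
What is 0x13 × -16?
Convert 0x13 (hexadecimal) → 1×16 + 3 = 19 (decimal)
Compute 19 × -16 = -304
-304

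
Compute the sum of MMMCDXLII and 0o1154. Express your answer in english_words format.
Convert MMMCDXLII (Roman numeral) → 1000 + 1000 + 1000 + 400 + 40 + 1 + 1 = 3442 (decimal)
Convert 0o1154 (octal) → 1×512 + 1×64 + 5×8 + 4 = 620 (decimal)
Compute 3442 + 620 = 4062
Convert 4062 (decimal) → 4062 = 4×1000 + 62 → four thousand sixty-two (English words)
four thousand sixty-two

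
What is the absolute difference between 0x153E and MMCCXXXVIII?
Convert 0x153E (hexadecimal) → 1×4096 + 5×256 + 3×16 + 14 = 5438 (decimal)
Convert MMCCXXXVIII (Roman numeral) → 1000 + 1000 + 100 + 100 + 10 + 10 + 10 + 5 + 1 + 1 + 1 = 2238 (decimal)
Compute |5438 - 2238| = 3200
3200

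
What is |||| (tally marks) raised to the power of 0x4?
Convert |||| (tally marks) → 4 (decimal)
Convert 0x4 (hexadecimal) → 4 (decimal)
Compute 4 ^ 4 = 256
256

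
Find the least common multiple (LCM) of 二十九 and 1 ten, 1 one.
Convert 二十九 (Chinese numeral) → 2×10 + 9 = 29 (decimal)
Convert 1 ten, 1 one (place-value notation) → 1×10 + 1 = 11 (decimal)
Compute lcm(29, 11) = 319
319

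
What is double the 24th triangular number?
The 24th triangular number = 24×25/2 = 300
Compute 300 × 2 = 600
600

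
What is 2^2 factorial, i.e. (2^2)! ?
Convert 2^2 (power) → 4 (decimal)
Compute 4! = 24
24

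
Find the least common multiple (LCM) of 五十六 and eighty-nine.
Convert 五十六 (Chinese numeral) → 5×10 + 6 = 56 (decimal)
Convert eighty-nine (English words) → 89 (decimal)
Compute lcm(56, 89) = 4984
4984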